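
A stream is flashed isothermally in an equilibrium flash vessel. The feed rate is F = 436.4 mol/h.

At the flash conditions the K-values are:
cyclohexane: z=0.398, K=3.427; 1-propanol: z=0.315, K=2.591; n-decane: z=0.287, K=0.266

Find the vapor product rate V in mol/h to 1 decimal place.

Material balance + equilibrium reduce to Σ zᵢ(Kᵢ−1)/(1+V/F(Kᵢ−1)) = 0.
g(0) = ΣzᵢKᵢ − 1 = 1.256 and g(1) = 1 − Σzᵢ/Kᵢ = -0.317, so a root lies in (0, 1).
Newton–Raphson from V/F = 0.59:
  V/F = 0.590: g = 0.2841, g' = -1.090 → V/F = 0.851
  V/F = 0.851: g = -0.0328, g' = -1.490 → V/F = 0.829
  V/F = 0.829: g = -0.0009, g' = -1.415 → V/F = 0.828
Converged at V/F = 0.828.
Then V = V/F·F = 0.8281·436.4 = 361.4 mol/h and L = F − V = 75.0 mol/h.

V = 361.4 mol/h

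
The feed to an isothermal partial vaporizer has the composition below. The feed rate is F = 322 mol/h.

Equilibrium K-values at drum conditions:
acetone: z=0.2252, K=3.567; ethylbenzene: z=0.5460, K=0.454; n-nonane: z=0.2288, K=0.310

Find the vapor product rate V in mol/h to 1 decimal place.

Material balance + equilibrium reduce to Σ zᵢ(Kᵢ−1)/(1+ψ(Kᵢ−1)) = 0.
Check two-phase: ΣzᵢKᵢ = 1.1221 > 1 and Σzᵢ/Kᵢ = 2.0038 > 1, so g(0) = 0.1221 > 0 and g(1) = -1.0038 < 0.
Iterate (Newton) starting at ψ = 0.5:
  ψ = 0.5000: g = -0.39793, g' = -0.8465 → ψ = 0.0299
  ψ = 0.0299: g = 0.07263, g' = -1.5618 → ψ = 0.0764
  ψ = 0.0764: g = 0.00556, g' = -1.3359 → ψ = 0.0806
Converged at ψ = 0.0806.
Then V = ψ·F = 0.0806·322 = 25.9 mol/h and L = F − V = 296.1 mol/h.

V = 25.9 mol/h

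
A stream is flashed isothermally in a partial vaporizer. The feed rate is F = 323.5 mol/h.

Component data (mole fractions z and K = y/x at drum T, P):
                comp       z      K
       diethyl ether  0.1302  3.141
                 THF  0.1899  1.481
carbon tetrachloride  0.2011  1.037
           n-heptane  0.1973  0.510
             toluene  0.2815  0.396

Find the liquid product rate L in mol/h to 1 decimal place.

L = 267.8 mol/h

Let β = V/F and solve Σ zᵢ(Kᵢ−1)/(1+β(Kᵢ−1)) = 0.
Feasibility: ΣzᵢKᵢ = 1.1108, Σzᵢ/Kᵢ = 1.4613 — both > 1, two phases present.
Newton–Raphson from β = 0.5:
  β = 0.5000: g = -0.15607, g' = -0.4619 → β = 0.1621
  β = 0.1621: g = 0.00555, g' = -0.5491 → β = 0.1722
  β = 0.1722: g = 0.00004, g' = -0.5407 → β = 0.1723
Converged at β = 0.1723.
Then V = β·F = 0.1723·323.5 = 55.7 mol/h and L = F − V = 267.8 mol/h.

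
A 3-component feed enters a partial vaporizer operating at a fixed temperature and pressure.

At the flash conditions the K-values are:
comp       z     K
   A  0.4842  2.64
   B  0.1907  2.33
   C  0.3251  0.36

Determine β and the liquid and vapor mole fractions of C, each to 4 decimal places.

β = 0.8441, x_C = 0.7071, y_C = 0.2545

Let β = V/F and solve Σ zᵢ(Kᵢ−1)/(1+β(Kᵢ−1)) = 0.
Feasibility: ΣzᵢKᵢ = 1.8397, Σzᵢ/Kᵢ = 1.1683 — both > 1, two phases present.
Iterate (Newton) starting at β = 0.52:
  β = 0.5200: g = 0.26668, g' = -0.7964 → β = 0.8549
  β = 0.8549: g = -0.01013, g' = -0.9488 → β = 0.8442
  β = 0.8442: g = -0.00008, g' = -0.9340 → β = 0.8441
Converged at β = 0.8441.
Compositions from xᵢ = zᵢ/(1+β(Kᵢ−1)), yᵢ = Kᵢxᵢ:
  A: x = 0.2031, y = 0.5361
  B: x = 0.0898, y = 0.2093
  C: x = 0.7071, y = 0.2545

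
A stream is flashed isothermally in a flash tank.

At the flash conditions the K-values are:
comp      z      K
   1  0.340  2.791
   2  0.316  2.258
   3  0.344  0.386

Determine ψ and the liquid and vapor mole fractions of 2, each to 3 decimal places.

ψ = 0.840, x_2 = 0.154, y_2 = 0.347

Newton iteration, ψ⁰ = 0.5:
  ψ = 0.500: g = 0.2605, g' = -0.762 → ψ = 0.842
  ψ = 0.842: g = -0.0013, g' = -0.847 → ψ = 0.840
Converged at ψ = 0.840.
Compositions from xᵢ = zᵢ/(1+ψ(Kᵢ−1)), yᵢ = Kᵢxᵢ:
  1: x = 0.136, y = 0.379
  2: x = 0.154, y = 0.347
  3: x = 0.711, y = 0.274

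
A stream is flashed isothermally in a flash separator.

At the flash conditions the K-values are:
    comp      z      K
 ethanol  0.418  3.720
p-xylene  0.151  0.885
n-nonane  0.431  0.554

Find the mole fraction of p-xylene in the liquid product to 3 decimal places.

x_p-xylene = 0.168

Iterate (Newton) starting at V/F = 0.67:
  V/F = 0.670: g = 0.1099, g' = -0.565 → V/F = 0.864
  V/F = 0.864: g = 0.0071, g' = -0.505 → V/F = 0.879
Converged at V/F = 0.879.
Compositions from xᵢ = zᵢ/(1+V/F(Kᵢ−1)), yᵢ = Kᵢxᵢ:
  ethanol: x = 0.123, y = 0.459
  p-xylene: x = 0.168, y = 0.149
  n-nonane: x = 0.709, y = 0.393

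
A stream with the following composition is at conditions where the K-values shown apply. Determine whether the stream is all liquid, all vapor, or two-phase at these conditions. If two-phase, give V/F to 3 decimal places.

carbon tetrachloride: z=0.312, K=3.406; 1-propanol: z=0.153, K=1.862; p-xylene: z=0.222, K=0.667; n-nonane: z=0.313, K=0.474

two-phase, V/F = 0.709

ΣzᵢKᵢ = 1.644; Σzᵢ/Kᵢ = 1.167.
Both exceed 1, so a two-phase solution exists.
Newton iteration, ψ⁰ = 0.6:
  ψ = 0.600: g = 0.0612, g' = -0.575 → ψ = 0.706
  ψ = 0.706: g = 0.0014, g' = -0.553 → ψ = 0.709
Converged at ψ = 0.709.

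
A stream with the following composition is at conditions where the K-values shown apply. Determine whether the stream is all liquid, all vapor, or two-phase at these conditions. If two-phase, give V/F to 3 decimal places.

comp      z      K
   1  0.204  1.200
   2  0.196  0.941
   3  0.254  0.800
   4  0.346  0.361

ΣzᵢKᵢ = 0.757; Σzᵢ/Kᵢ = 1.654.
Since ΣzᵢKᵢ < 1 the mixture is below its bubble point — single liquid phase.

all liquid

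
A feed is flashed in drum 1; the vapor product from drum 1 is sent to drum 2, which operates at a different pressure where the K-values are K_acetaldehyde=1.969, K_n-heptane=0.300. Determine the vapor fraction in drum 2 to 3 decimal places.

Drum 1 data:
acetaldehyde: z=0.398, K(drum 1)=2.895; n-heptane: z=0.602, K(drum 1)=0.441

Drum 1:
Rachford–Rice: g(ψ₁) = Σ zᵢ(Kᵢ−1)/(1+ψ₁(Kᵢ−1)) = 0.
Feasibility: ΣzᵢKᵢ = 1.418, Σzᵢ/Kᵢ = 1.503 — both > 1, two phases present.
Iterate (Newton) starting at ψ₁ = 0.5:
  ψ₁ = 0.500: g = -0.0798, g' = -0.739 → ψ₁ = 0.392
  ψ₁ = 0.392: g = 0.0018, g' = -0.779 → ψ₁ = 0.394
Converged at ψ₁ = 0.394.
Drum-1 compositions:
  acetaldehyde: x = 0.228, y = 0.659
  n-heptane: x = 0.772, y = 0.341
Drum-2 feed = drum-1 vapor: z₂ = (0.6595, 0.3405).
Drum 2:
Binary case is linear: z₁(K₁−1)(1+ψ₂(K₂−1)) + z₂(K₂−1)(1+ψ₂(K₁−1)) = 0
⇒ ψ₂ = [z₁(K₁−1)+z₂(K₂−1)] / [−(K₁−1)(K₂−1)] = 0.4006/0.6783 = 0.591
  acetaldehyde: x = 0.419, y = 0.826
  n-heptane: x = 0.581, y = 0.174

V/F (drum 2) = 0.591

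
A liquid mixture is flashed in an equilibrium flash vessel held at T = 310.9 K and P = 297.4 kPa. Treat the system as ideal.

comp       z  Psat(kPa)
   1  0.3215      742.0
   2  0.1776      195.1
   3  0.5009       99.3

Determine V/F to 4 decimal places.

Raoult's law: Kᵢ = Pᵢˢᵃᵗ/P = Pᵢˢᵃᵗ/297.4.
  K_1 = 742.0/297.4 = 2.494956, K_2 = 195.1/297.4 = 0.656019, K_3 = 99.3/297.4 = 0.333894
Rachford–Rice: g(V/F) = Σ zᵢ(Kᵢ−1)/(1+V/F(Kᵢ−1)) = 0.
Feasibility: ΣzᵢKᵢ = 1.0859, Σzᵢ/Kᵢ = 1.8998 — both > 1, two phases present.
Iterate (Newton) starting at V/F = 0.46:
  V/F = 0.4600: g = -0.26884, g' = -0.7439 → V/F = 0.0986
  V/F = 0.0986: g = -0.00147, g' = -0.8229 → V/F = 0.0968
Converged at V/F = 0.0968.

V/F = 0.0968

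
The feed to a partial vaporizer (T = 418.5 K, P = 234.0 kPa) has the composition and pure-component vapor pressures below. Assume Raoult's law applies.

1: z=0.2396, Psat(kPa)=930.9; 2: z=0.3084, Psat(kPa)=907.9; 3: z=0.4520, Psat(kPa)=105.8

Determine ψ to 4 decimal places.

ψ = 0.8456

Raoult's law: Kᵢ = Pᵢˢᵃᵗ/P = Pᵢˢᵃᵗ/234.0.
  K_1 = 930.9/234.0 = 3.978205, K_2 = 907.9/234.0 = 3.879915, K_3 = 105.8/234.0 = 0.452137
Rachford–Rice: g(ψ) = Σ zᵢ(Kᵢ−1)/(1+ψ(Kᵢ−1)) = 0.
Feasibility: ΣzᵢKᵢ = 2.3541, Σzᵢ/Kᵢ = 1.1394 — both > 1, two phases present.
Newton iteration, ψ⁰ = 0.39:
  ψ = 0.3900: g = 0.43353, g' = -1.2417 → ψ = 0.7391
  ψ = 0.7391: g = 0.09063, g' = -0.8518 → ψ = 0.8455
  ψ = 0.8455: g = 0.00004, g' = -0.8594 → ψ = 0.8456
Converged at ψ = 0.8456.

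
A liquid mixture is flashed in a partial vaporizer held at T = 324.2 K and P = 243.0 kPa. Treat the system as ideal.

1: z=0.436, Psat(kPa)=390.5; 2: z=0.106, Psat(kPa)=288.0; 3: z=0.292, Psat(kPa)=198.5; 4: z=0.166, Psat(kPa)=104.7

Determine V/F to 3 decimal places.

V/F = 0.636

Raoult's law: Kᵢ = Pᵢˢᵃᵗ/P = Pᵢˢᵃᵗ/243.0.
  K_1 = 390.5/243.0 = 1.60700, K_2 = 288.0/243.0 = 1.18519, K_3 = 198.5/243.0 = 0.81687, K_4 = 104.7/243.0 = 0.43086
Rachford–Rice: g(V/F) = Σ zᵢ(Kᵢ−1)/(1+V/F(Kᵢ−1)) = 0.
g(0) = ΣzᵢKᵢ − 1 = 0.136 and g(1) = 1 − Σzᵢ/Kᵢ = -0.103, so a root lies in (0, 1).
Iterate (Newton) starting at V/F = 0.5:
  V/F = 0.500: g = 0.0301, g' = -0.215 → V/F = 0.640
  V/F = 0.640: g = -0.0011, g' = -0.232 → V/F = 0.636
Converged at V/F = 0.636.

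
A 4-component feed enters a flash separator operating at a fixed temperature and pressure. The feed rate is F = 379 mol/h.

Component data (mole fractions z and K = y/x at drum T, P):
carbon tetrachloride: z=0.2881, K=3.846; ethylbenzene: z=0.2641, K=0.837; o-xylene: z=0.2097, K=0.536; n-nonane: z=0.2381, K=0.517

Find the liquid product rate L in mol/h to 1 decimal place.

L = 180.7 mol/h

Rachford–Rice: g(β) = Σ zᵢ(Kᵢ−1)/(1+β(Kᵢ−1)) = 0.
g(0) = ΣzᵢKᵢ − 1 = 0.5646 and g(1) = 1 − Σzᵢ/Kᵢ = -0.2422, so a root lies in (0, 1).
Newton–Raphson from β = 0.67:
  β = 0.6700: g = -0.07747, g' = -0.5015 → β = 0.5155
  β = 0.5155: g = 0.00432, g' = -0.5682 → β = 0.5231
Converged at β = 0.5231.
Then V = β·F = 0.5231·379 = 198.3 mol/h and L = F − V = 180.7 mol/h.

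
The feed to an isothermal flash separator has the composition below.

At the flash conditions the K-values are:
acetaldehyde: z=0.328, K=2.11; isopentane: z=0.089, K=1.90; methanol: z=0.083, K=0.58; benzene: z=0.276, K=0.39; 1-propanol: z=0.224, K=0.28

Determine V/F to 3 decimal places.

Newton–Raphson from V/F = 0.64:
  V/F = 0.640: g = -0.3593, g' = -0.870 → V/F = 0.227
  V/F = 0.227: g = -0.0695, g' = -0.630 → V/F = 0.117
  V/F = 0.117: g = 0.0008, g' = -0.649 → V/F = 0.118
Converged at V/F = 0.118.

V/F = 0.118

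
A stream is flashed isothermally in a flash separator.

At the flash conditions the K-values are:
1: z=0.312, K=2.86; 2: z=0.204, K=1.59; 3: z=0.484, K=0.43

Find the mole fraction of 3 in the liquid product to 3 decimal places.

x_3 = 0.684

Material balance + equilibrium reduce to Σ zᵢ(Kᵢ−1)/(1+ψ(Kᵢ−1)) = 0.
g(0) = ΣzᵢKᵢ − 1 = 0.425 and g(1) = 1 − Σzᵢ/Kᵢ = -0.363, so a root lies in (0, 1).
Newton–Raphson from ψ = 0.64:
  ψ = 0.640: g = -0.0820, g' = -0.652 → ψ = 0.514
  ψ = 0.514: g = -0.0013, g' = -0.638 → ψ = 0.512
Converged at ψ = 0.512.
Compositions from xᵢ = zᵢ/(1+ψ(Kᵢ−1)), yᵢ = Kᵢxᵢ:
  1: x = 0.160, y = 0.457
  2: x = 0.157, y = 0.249
  3: x = 0.684, y = 0.294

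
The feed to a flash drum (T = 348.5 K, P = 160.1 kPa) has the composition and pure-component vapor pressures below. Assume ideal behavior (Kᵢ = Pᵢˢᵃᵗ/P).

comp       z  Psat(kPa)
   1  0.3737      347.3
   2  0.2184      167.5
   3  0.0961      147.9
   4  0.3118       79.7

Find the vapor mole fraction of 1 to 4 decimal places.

y_1 = 0.4451

Raoult's law: Kᵢ = Pᵢˢᵃᵗ/P = Pᵢˢᵃᵗ/160.1.
  K_1 = 347.3/160.1 = 2.169269, K_2 = 167.5/160.1 = 1.046221, K_3 = 147.9/160.1 = 0.923798, K_4 = 79.7/160.1 = 0.497814
Material balance + equilibrium reduce to Σ zᵢ(Kᵢ−1)/(1+ψ(Kᵢ−1)) = 0.
g(0) = ΣzᵢKᵢ − 1 = 0.2831 and g(1) = 1 − Σzᵢ/Kᵢ = -0.1114, so a root lies in (0, 1).
Newton iteration, ψ⁰ = 0.37:
  ψ = 0.3700: g = 0.11508, g' = -0.3686 → ψ = 0.6822
  ψ = 0.6822: g = 0.00695, g' = -0.3411 → ψ = 0.7026
  ψ = 0.7026: g = -0.00002, g' = -0.3428 → ψ = 0.7025
Converged at ψ = 0.7025.
Compositions from xᵢ = zᵢ/(1+ψ(Kᵢ−1)), yᵢ = Kᵢxᵢ:
  1: x = 0.2052, y = 0.4451
  2: x = 0.2115, y = 0.2213
  3: x = 0.1015, y = 0.0938
  4: x = 0.4818, y = 0.2398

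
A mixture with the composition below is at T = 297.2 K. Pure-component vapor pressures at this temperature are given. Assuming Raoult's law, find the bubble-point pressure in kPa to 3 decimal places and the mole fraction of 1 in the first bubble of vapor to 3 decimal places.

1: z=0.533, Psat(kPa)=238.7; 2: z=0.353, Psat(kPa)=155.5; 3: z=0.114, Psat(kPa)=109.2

At the bubble point ψ → 0, so ΣzᵢKᵢ = 1 with Kᵢ = Pᵢˢᵃᵗ/P ⇒ P = ΣzᵢPᵢˢᵃᵗ.
P = 0.533·238.7 + 0.353·155.5 + 0.114·109.2 = 194.567 kPa
yᵢ = zᵢPᵢˢᵃᵗ/P ⇒ y_1 = 0.533·238.7/194.567 = 0.654

Pbub = 194.567 kPa, y_1 = 0.654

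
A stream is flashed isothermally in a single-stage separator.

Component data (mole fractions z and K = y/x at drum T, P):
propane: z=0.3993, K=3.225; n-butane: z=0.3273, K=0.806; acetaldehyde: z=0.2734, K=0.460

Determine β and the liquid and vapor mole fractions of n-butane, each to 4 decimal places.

β = 0.7702, x_n-butane = 0.3848, y_n-butane = 0.3101

Let β = V/F and solve Σ zᵢ(Kᵢ−1)/(1+β(Kᵢ−1)) = 0.
g(0) = ΣzᵢKᵢ − 1 = 0.6773 and g(1) = 1 − Σzᵢ/Kᵢ = -0.1242, so a root lies in (0, 1).
Iterate (Newton) starting at β = 0.5:
  β = 0.5000: g = 0.14801, g' = -0.6077 → β = 0.7436
  β = 0.7436: g = 0.01382, g' = -0.5200 → β = 0.7701
  β = 0.7701: g = 0.00001, g' = -0.5191 → β = 0.7702
Converged at β = 0.7702.
Compositions from xᵢ = zᵢ/(1+β(Kᵢ−1)), yᵢ = Kᵢxᵢ:
  propane: x = 0.1471, y = 0.4745
  n-butane: x = 0.3848, y = 0.3101
  acetaldehyde: x = 0.4681, y = 0.2153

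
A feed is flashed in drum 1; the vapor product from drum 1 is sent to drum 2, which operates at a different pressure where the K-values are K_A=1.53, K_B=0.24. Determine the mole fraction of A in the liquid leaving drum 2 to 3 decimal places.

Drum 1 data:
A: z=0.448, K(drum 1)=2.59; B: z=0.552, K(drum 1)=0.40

Drum 1:
Let ψ₁ = V/F and solve Σ zᵢ(Kᵢ−1)/(1+ψ₁(Kᵢ−1)) = 0.
Check two-phase: ΣzᵢKᵢ = 1.381 > 1 and Σzᵢ/Kᵢ = 1.553 > 1, so g(0) = 0.381 > 0 and g(1) = -0.553 < 0.
Iterate (Newton) starting at ψ₁ = 0.48:
  ψ₁ = 0.480: g = -0.0612, g' = -0.756 → ψ₁ = 0.399
Converged at ψ₁ = 0.399.
Drum-1 compositions:
  A: x = 0.274, y = 0.710
  B: x = 0.726, y = 0.290
Drum-2 feed = drum-1 vapor: z₂ = (0.7096, 0.2904).
Drum 2:
Binary case is linear: z₁(K₁−1)(1+ψ₂(K₂−1)) + z₂(K₂−1)(1+ψ₂(K₁−1)) = 0
⇒ ψ₂ = [z₁(K₁−1)+z₂(K₂−1)] / [−(K₁−1)(K₂−1)] = 0.1554/0.4028 = 0.386
  A: x = 0.589, y = 0.901
  B: x = 0.411, y = 0.099

x_A (drum 2) = 0.589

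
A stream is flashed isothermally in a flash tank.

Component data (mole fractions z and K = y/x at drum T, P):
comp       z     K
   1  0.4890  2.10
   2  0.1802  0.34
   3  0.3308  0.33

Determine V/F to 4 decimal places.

V/F = 0.2692

Material balance + equilibrium reduce to Σ zᵢ(Kᵢ−1)/(1+V/F(Kᵢ−1)) = 0.
Feasibility: ΣzᵢKᵢ = 1.1973, Σzᵢ/Kᵢ = 1.7653 — both > 1, two phases present.
Iterate (Newton) starting at V/F = 0.32:
  V/F = 0.3200: g = -0.03504, g' = -0.6905 → V/F = 0.2692
Converged at V/F = 0.2692.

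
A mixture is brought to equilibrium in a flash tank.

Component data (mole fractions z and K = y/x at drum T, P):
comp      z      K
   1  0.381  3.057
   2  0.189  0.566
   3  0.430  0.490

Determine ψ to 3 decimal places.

Newton iteration, ψ⁰ = 0.42:
  ψ = 0.420: g = 0.0411, g' = -0.698 → ψ = 0.479
  ψ = 0.479: g = 0.0011, g' = -0.662 → ψ = 0.481
Converged at ψ = 0.481.

ψ = 0.481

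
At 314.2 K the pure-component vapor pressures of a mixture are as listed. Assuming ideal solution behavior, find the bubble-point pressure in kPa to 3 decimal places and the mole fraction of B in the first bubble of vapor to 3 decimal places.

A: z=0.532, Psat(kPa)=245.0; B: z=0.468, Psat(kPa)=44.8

Pbub = 151.306 kPa, y_B = 0.139

At the bubble point ψ → 0, so ΣzᵢKᵢ = 1 with Kᵢ = Pᵢˢᵃᵗ/P ⇒ P = ΣzᵢPᵢˢᵃᵗ.
P = 0.532·245.0 + 0.468·44.8 = 151.306 kPa
yᵢ = zᵢPᵢˢᵃᵗ/P ⇒ y_B = 0.468·44.8/151.306 = 0.139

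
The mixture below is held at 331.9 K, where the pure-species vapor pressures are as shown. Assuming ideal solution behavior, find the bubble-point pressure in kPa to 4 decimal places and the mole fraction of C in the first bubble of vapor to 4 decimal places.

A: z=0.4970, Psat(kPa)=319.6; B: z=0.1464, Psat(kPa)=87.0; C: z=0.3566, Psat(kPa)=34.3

Pbub = 183.8094 kPa, y_C = 0.0665

At the bubble point ψ → 0, so ΣzᵢKᵢ = 1 with Kᵢ = Pᵢˢᵃᵗ/P ⇒ P = ΣzᵢPᵢˢᵃᵗ.
P = 0.4970·319.6 + 0.1464·87.0 + 0.3566·34.3 = 183.8094 kPa
yᵢ = zᵢPᵢˢᵃᵗ/P ⇒ y_C = 0.3566·34.3/183.8094 = 0.0665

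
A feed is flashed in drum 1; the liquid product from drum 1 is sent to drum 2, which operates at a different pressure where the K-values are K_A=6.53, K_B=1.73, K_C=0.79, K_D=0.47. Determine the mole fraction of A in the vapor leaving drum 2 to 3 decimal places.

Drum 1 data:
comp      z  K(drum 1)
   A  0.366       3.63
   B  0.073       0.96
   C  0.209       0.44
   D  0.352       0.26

y_A (drum 2) = 0.395

Drum 1:
Material balance + equilibrium reduce to Σ zᵢ(Kᵢ−1)/(1+ψ₁(Kᵢ−1)) = 0.
Feasibility: ΣzᵢKᵢ = 1.582, Σzᵢ/Kᵢ = 2.006 — both > 1, two phases present.
Newton–Raphson from ψ₁ = 0.5:
  ψ₁ = 0.500: g = -0.1632, g' = -1.085 → ψ₁ = 0.350
  ψ₁ = 0.350: g = 0.0017, g' = -1.139 → ψ₁ = 0.351
Converged at ψ₁ = 0.351.
Drum-1 compositions:
  A: x = 0.190, y = 0.691
  B: x = 0.074, y = 0.071
  C: x = 0.260, y = 0.114
  D: x = 0.476, y = 0.124
Drum-2 feed = drum-1 liquid: z₂ = (0.1903, 0.0740, 0.2601, 0.4755).
Drum 2:
Material balance + equilibrium reduce to Σ zᵢ(Kᵢ−1)/(1+ψ₂(Kᵢ−1)) = 0.
g(0) = ΣzᵢKᵢ − 1 = 0.800 and g(1) = 1 − Σzᵢ/Kᵢ = -0.413, so a root lies in (0, 1).
Newton iteration, ψ₂⁰ = 0.5:
  ψ₂ = 0.500: g = -0.0848, g' = -0.693 → ψ₂ = 0.378
  ψ₂ = 0.378: g = 0.0087, g' = -0.857 → ψ₂ = 0.388
Converged at ψ₂ = 0.388.
  A: x = 0.061, y = 0.395
  B: x = 0.058, y = 0.100
  C: x = 0.283, y = 0.224
  D: x = 0.599, y = 0.281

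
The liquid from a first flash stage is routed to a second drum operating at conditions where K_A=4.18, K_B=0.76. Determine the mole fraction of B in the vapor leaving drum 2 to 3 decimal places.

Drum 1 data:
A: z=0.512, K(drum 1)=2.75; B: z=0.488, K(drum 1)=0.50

y_B (drum 2) = 0.707

Drum 1:
Binary case is linear: z₁(K₁−1)(1+ψ₁(K₂−1)) + z₂(K₂−1)(1+ψ₁(K₁−1)) = 0
⇒ ψ₁ = [z₁(K₁−1)+z₂(K₂−1)] / [−(K₁−1)(K₂−1)] = 0.6520/0.8750 = 0.745
Drum-1 compositions:
  A: x = 0.222, y = 0.611
  B: x = 0.778, y = 0.389
Drum-2 feed = drum-1 liquid: z₂ = (0.2222, 0.7778).
Drum 2:
Let ψ₂ = V/F and solve Σ zᵢ(Kᵢ−1)/(1+ψ₂(Kᵢ−1)) = 0.
Check two-phase: ΣzᵢKᵢ = 1.520 > 1 and Σzᵢ/Kᵢ = 1.077 > 1, so g(0) = 0.520 > 0 and g(1) = -0.077 < 0.
Newton iteration, ψ₂⁰ = 0.5:
  ψ₂ = 0.500: g = 0.0607, g' = -0.393 → ψ₂ = 0.655
  ψ₂ = 0.655: g = 0.0079, g' = -0.300 → ψ₂ = 0.681
Converged at ψ₂ = 0.681.
  A: x = 0.070, y = 0.293
  B: x = 0.930, y = 0.707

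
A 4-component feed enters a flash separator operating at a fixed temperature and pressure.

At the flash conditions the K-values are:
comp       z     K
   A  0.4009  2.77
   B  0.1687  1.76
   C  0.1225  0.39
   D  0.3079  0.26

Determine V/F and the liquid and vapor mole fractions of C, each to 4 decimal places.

V/F = 0.5002, x_C = 0.1763, y_C = 0.0688

Newton–Raphson from V/F = 0.5:
  V/F = 0.5000: g = 0.00017, g' = -0.9238 → V/F = 0.5002
Converged at V/F = 0.5002.
Compositions from xᵢ = zᵢ/(1+V/F(Kᵢ−1)), yᵢ = Kᵢxᵢ:
  A: x = 0.2126, y = 0.5890
  B: x = 0.1222, y = 0.2151
  C: x = 0.1763, y = 0.0688
  D: x = 0.4888, y = 0.1271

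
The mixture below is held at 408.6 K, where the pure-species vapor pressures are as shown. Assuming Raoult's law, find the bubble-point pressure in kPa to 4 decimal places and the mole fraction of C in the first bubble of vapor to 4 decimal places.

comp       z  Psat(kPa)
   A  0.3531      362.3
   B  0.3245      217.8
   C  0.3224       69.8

Pbub = 221.1078 kPa, y_C = 0.1018

At the bubble point ψ → 0, so ΣzᵢKᵢ = 1 with Kᵢ = Pᵢˢᵃᵗ/P ⇒ P = ΣzᵢPᵢˢᵃᵗ.
P = 0.3531·362.3 + 0.3245·217.8 + 0.3224·69.8 = 221.1078 kPa
yᵢ = zᵢPᵢˢᵃᵗ/P ⇒ y_C = 0.3224·69.8/221.1078 = 0.1018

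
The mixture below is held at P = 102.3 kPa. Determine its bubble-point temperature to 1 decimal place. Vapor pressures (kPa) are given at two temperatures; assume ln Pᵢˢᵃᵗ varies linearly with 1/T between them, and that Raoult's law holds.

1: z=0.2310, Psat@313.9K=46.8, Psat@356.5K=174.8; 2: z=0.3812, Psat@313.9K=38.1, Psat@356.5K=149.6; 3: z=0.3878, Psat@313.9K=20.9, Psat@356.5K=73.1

Bubble-point temperature: ΣzᵢPᵢˢᵃᵗ(T) = P. Interpolate ln Pᵢˢᵃᵗ = aᵢ + bᵢ/T.
  T = 313.9 K: ΣzᵢPᵢˢᵃᵗ = 33.44 kPa
  T = 356.5 K: ΣzᵢPᵢˢᵃᵗ = 125.75 kPa
  T = 335.2 K: ΣzᵢPᵢˢᵃᵗ = 67.62 kPa
  T = 345.9 K: ΣzᵢPᵢˢᵃᵗ = 93.23 kPa
  T = 351.2 K: ΣzᵢPᵢˢᵃᵗ = 108.52 kPa
  T = 348.5 K: ΣzᵢPᵢˢᵃᵗ = 100.50 kPa
Interpolating between 348.5 K and 351.2 K gives T ≈ 349.1 K.

T = 349.1 K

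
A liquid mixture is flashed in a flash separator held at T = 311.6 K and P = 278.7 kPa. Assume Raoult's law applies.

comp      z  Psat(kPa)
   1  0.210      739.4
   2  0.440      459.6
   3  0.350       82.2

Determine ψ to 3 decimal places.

Raoult's law: Kᵢ = Pᵢˢᵃᵗ/P = Pᵢˢᵃᵗ/278.7.
  K_1 = 739.4/278.7 = 2.65303, K_2 = 459.6/278.7 = 1.64909, K_3 = 82.2/278.7 = 0.29494
Newton iteration, ψ⁰ = 0.5:
  ψ = 0.500: g = 0.0245, g' = -0.693 → ψ = 0.535
Converged at ψ = 0.535.

ψ = 0.535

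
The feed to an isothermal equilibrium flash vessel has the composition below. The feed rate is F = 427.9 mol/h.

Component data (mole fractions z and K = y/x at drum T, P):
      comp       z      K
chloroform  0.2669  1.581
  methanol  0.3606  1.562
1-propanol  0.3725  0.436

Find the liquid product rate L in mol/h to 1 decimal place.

L = 231.4 mol/h

Newton iteration, β⁰ = 0.34:
  β = 0.3400: g = 0.03970, g' = -0.3245 → β = 0.4623
  β = 0.4623: g = -0.00110, g' = -0.3446 → β = 0.4591
Converged at β = 0.4591.
Then V = β·F = 0.4591·427.9 = 196.5 mol/h and L = F − V = 231.4 mol/h.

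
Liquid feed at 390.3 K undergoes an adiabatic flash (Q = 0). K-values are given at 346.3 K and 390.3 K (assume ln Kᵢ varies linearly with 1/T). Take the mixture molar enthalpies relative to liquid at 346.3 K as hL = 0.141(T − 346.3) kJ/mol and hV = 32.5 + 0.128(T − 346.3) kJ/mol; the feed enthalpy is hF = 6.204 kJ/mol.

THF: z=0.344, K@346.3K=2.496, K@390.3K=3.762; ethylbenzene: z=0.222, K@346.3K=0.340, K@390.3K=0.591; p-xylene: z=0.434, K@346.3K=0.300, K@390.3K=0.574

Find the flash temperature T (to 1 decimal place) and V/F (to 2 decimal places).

Adiabatic flash: solve Rachford–Rice at each trial T, then check hF = ψ·hV(T) + (1−ψ)·hL(T).
  T = 346.3 K: K = (2.496, 0.340, 0.300), RR gives ψ = 0.063, H_out = 2.034 kJ/mol
  T = 390.3 K: K = (3.762, 0.591, 0.574), RR gives ψ = 0.581, H_out = 24.753 kJ/mol
  T = 368.3 K: K = (3.102, 0.456, 0.423), RR gives ψ = 0.296, H_out = 12.629 kJ/mol
  T = 357.3 K: K = (2.792, 0.395, 0.358), RR gives ψ = 0.181, H_out = 7.393 kJ/mol
  T = 351.8 K: K = (2.642, 0.367, 0.328), RR gives ψ = 0.123, H_out = 4.758 kJ/mol
  T = 354.6 K: K = (2.718, 0.381, 0.343), RR gives ψ = 0.152, H_out = 6.107 kJ/mol
  T = 356.0 K: K = (2.756, 0.389, 0.351), RR gives ψ = 0.167, H_out = 6.775 kJ/mol
Linear interpolation between T = 354.6 (H_out = 6.107) and T = 356.0 (H_out = 6.775) on hF = 6.204 gives T ≈ 354.8 K, at which ψ = 0.15.

T = 354.8 K, V/F = 0.15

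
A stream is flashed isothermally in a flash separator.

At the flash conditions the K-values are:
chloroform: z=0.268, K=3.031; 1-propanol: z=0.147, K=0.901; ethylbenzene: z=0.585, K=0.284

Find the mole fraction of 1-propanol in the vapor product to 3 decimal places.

y_1-propanol = 0.134

Material balance + equilibrium reduce to Σ zᵢ(Kᵢ−1)/(1+β(Kᵢ−1)) = 0.
Check two-phase: ΣzᵢKᵢ = 1.111 > 1 and Σzᵢ/Kᵢ = 2.311 > 1, so g(0) = 0.111 > 0 and g(1) = -1.311 < 0.
Iterate (Newton) starting at β = 0.47:
  β = 0.470: g = -0.3681, g' = -0.972 → β = 0.091
  β = 0.091: g = -0.0038, g' = -1.131 → β = 0.088
Converged at β = 0.088.
Compositions from xᵢ = zᵢ/(1+β(Kᵢ−1)), yᵢ = Kᵢxᵢ:
  chloroform: x = 0.227, y = 0.689
  1-propanol: x = 0.148, y = 0.134
  ethylbenzene: x = 0.624, y = 0.177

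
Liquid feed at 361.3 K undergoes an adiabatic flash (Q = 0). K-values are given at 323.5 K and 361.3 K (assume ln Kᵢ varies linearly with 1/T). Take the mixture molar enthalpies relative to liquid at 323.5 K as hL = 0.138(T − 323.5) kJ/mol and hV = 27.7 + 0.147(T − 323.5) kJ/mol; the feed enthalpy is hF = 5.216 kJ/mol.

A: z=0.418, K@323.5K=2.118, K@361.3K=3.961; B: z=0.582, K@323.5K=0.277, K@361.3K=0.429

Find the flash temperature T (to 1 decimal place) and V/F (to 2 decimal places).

T = 329.0 K, V/F = 0.16

Adiabatic flash: solve Rachford–Rice at each trial T, then check hF = ψ·hV(T) + (1−ψ)·hL(T).
  T = 323.5 K: K = (2.118, 0.277), RR gives ψ = 0.058, H_out = 1.595 kJ/mol
  T = 361.3 K: K = (3.961, 0.429), RR gives ψ = 0.535, H_out = 20.232 kJ/mol
  T = 342.4 K: K = (2.947, 0.349), RR gives ψ = 0.343, H_out = 12.169 kJ/mol
  T = 332.9 K: K = (2.508, 0.312), RR gives ψ = 0.221, H_out = 7.447 kJ/mol
  T = 328.2 K: K = (2.307, 0.294), RR gives ψ = 0.147, H_out = 4.727 kJ/mol
  T = 330.5 K: K = (2.404, 0.303), RR gives ψ = 0.185, H_out = 6.100 kJ/mol
Linear interpolation between T = 328.2 (H_out = 4.727) and T = 330.5 (H_out = 6.100) on hF = 5.216 gives T ≈ 329.0 K, at which ψ = 0.16.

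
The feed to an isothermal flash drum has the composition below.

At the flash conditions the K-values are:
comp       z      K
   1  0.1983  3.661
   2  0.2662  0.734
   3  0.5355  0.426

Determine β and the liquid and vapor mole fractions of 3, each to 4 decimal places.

Iterate (Newton) starting at β = 0.5:
  β = 0.5000: g = -0.28635, g' = -0.6306 → β = 0.0459
  β = 0.0459: g = 0.08281, g' = -1.3203 → β = 0.1087
  β = 0.1087: g = 0.00858, g' = -1.0656 → β = 0.1167
  β = 0.1167: g = 0.00010, g' = -1.0402 → β = 0.1168
Converged at β = 0.1168.
Compositions from xᵢ = zᵢ/(1+β(Kᵢ−1)), yᵢ = Kᵢxᵢ:
  1: x = 0.1513, y = 0.5538
  2: x = 0.2747, y = 0.2017
  3: x = 0.5740, y = 0.2445

β = 0.1168, x_3 = 0.5740, y_3 = 0.2445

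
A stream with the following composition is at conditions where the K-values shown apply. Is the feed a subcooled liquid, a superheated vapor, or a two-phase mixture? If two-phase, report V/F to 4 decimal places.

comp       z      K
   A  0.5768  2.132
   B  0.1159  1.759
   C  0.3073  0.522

superheated vapor

ΣzᵢKᵢ = 1.5940; Σzᵢ/Kᵢ = 0.9251.
Since Σzᵢ/Kᵢ < 1 the mixture is above its dew point — single vapor phase.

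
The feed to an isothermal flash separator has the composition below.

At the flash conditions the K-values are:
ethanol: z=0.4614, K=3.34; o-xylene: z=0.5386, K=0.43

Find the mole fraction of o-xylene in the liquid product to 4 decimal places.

x_o-xylene = 0.8041

Rachford–Rice: g(ψ) = Σ zᵢ(Kᵢ−1)/(1+ψ(Kᵢ−1)) = 0.
Feasibility: ΣzᵢKᵢ = 1.7727, Σzᵢ/Kᵢ = 1.3907 — both > 1, two phases present.
Newton iteration, ψ⁰ = 0.5:
  ψ = 0.5000: g = 0.06817, g' = -0.8788 → ψ = 0.5776
  ψ = 0.5776: g = 0.00146, g' = -0.8458 → ψ = 0.5793
Converged at ψ = 0.5793.
Compositions from xᵢ = zᵢ/(1+ψ(Kᵢ−1)), yᵢ = Kᵢxᵢ:
  ethanol: x = 0.1959, y = 0.6542
  o-xylene: x = 0.8041, y = 0.3458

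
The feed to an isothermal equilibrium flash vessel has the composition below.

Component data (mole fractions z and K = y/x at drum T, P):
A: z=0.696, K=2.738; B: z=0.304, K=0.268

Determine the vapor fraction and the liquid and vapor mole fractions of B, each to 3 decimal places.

Let ψ = V/F and solve Σ zᵢ(Kᵢ−1)/(1+ψ(Kᵢ−1)) = 0.
Check two-phase: ΣzᵢKᵢ = 1.987 > 1 and Σzᵢ/Kᵢ = 1.389 > 1, so g(0) = 0.987 > 0 and g(1) = -0.389 < 0.
Binary case is linear: z₁(K₁−1)(1+ψ(K₂−1)) + z₂(K₂−1)(1+ψ(K₁−1)) = 0
⇒ ψ = [z₁(K₁−1)+z₂(K₂−1)] / [−(K₁−1)(K₂−1)] = 0.9871/1.2722 = 0.776
Compositions from xᵢ = zᵢ/(1+ψ(Kᵢ−1)), yᵢ = Kᵢxᵢ:
  A: x = 0.296, y = 0.811
  B: x = 0.704, y = 0.189

ψ = 0.776, x_B = 0.704, y_B = 0.189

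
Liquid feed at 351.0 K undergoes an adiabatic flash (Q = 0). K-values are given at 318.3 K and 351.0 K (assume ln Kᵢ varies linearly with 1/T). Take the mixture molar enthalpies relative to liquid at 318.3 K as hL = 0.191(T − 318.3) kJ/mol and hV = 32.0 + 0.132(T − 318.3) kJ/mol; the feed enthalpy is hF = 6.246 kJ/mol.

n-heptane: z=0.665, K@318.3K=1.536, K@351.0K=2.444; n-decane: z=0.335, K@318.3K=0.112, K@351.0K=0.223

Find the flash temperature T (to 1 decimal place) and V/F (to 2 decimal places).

T = 320.4 K, V/F = 0.18

Adiabatic flash: solve Rachford–Rice at each trial T, then check hF = ψ·hV(T) + (1−ψ)·hL(T).
  T = 318.3 K: K = (1.536, 0.112), RR gives ψ = 0.124, H_out = 3.964 kJ/mol
  T = 351.0 K: K = (2.444, 0.223), RR gives ψ = 0.624, H_out = 25.006 kJ/mol
  T = 334.6 K: K = (1.958, 0.161), RR gives ψ = 0.443, H_out = 16.850 kJ/mol
  T = 326.5 K: K = (1.741, 0.135), RR gives ψ = 0.316, H_out = 11.541 kJ/mol
  T = 322.4 K: K = (1.637, 0.123), RR gives ψ = 0.232, H_out = 8.151 kJ/mol
  T = 320.4 K: K = (1.587, 0.118), RR gives ψ = 0.183, H_out = 6.232 kJ/mol
Linear interpolation between T = 320.4 (H_out = 6.232) and T = 322.4 (H_out = 8.151) on hF = 6.246 gives T ≈ 320.4 K, at which ψ = 0.18.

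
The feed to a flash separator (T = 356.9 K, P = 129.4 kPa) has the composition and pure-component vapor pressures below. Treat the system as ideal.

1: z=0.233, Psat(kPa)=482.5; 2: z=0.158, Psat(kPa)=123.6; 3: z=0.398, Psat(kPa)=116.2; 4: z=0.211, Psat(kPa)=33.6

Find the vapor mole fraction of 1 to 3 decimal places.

Raoult's law: Kᵢ = Pᵢˢᵃᵗ/P = Pᵢˢᵃᵗ/129.4.
  K_1 = 482.5/129.4 = 3.72875, K_2 = 123.6/129.4 = 0.95518, K_3 = 116.2/129.4 = 0.89799, K_4 = 33.6/129.4 = 0.25966
Material balance + equilibrium reduce to Σ zᵢ(Kᵢ−1)/(1+V/F(Kᵢ−1)) = 0.
Check two-phase: ΣzᵢKᵢ = 1.432 > 1 and Σzᵢ/Kᵢ = 1.484 > 1, so g(0) = 0.432 > 0 and g(1) = -0.484 < 0.
Newton iteration, V/F⁰ = 0.4:
  V/F = 0.400: g = 0.0325, g' = -0.635 → V/F = 0.451
  V/F = 0.451: g = 0.0006, g' = -0.614 → V/F = 0.452
Converged at V/F = 0.452.
Compositions from xᵢ = zᵢ/(1+V/F(Kᵢ−1)), yᵢ = Kᵢxᵢ:
  1: x = 0.104, y = 0.389
  2: x = 0.161, y = 0.154
  3: x = 0.417, y = 0.375
  4: x = 0.317, y = 0.082

y_1 = 0.389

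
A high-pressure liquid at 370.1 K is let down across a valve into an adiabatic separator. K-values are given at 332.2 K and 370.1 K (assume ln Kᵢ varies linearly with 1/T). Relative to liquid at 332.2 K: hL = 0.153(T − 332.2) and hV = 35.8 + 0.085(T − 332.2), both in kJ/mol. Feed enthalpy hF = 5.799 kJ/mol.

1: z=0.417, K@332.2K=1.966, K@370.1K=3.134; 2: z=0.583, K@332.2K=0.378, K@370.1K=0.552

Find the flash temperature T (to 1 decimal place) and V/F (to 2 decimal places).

T = 336.1 K, V/F = 0.15

Adiabatic flash: solve Rachford–Rice at each trial T, then check hF = ψ·hV(T) + (1−ψ)·hL(T).
  T = 332.2 K: K = (1.966, 0.378), RR gives ψ = 0.067, H_out = 2.395 kJ/mol
  T = 370.1 K: K = (3.134, 0.552), RR gives ψ = 0.658, H_out = 27.646 kJ/mol
  T = 351.1 K: K = (2.512, 0.461), RR gives ψ = 0.388, H_out = 16.299 kJ/mol
  T = 341.6 K: K = (2.228, 0.418), RR gives ψ = 0.243, H_out = 9.965 kJ/mol
  T = 336.9 K: K = (2.095, 0.398), RR gives ψ = 0.160, H_out = 6.405 kJ/mol
  T = 334.5 K: K = (2.029, 0.388), RR gives ψ = 0.114, H_out = 4.424 kJ/mol
  T = 335.7 K: K = (2.062, 0.393), RR gives ψ = 0.138, H_out = 5.430 kJ/mol
  T = 336.3 K: K = (2.078, 0.395), RR gives ψ = 0.149, H_out = 5.922 kJ/mol
  T = 336.0 K: K = (2.070, 0.394), RR gives ψ = 0.143, H_out = 5.677 kJ/mol
Linear interpolation between T = 336.0 (H_out = 5.677) and T = 336.3 (H_out = 5.922) on hF = 5.799 gives T ≈ 336.1 K, at which ψ = 0.15.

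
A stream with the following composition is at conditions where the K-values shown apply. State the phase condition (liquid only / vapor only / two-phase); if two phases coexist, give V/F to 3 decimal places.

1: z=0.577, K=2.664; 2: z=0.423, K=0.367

two-phase, V/F = 0.657

ΣzᵢKᵢ = 1.692; Σzᵢ/Kᵢ = 1.369.
Both exceed 1, so a two-phase solution exists.
Material balance + equilibrium reduce to Σ zᵢ(Kᵢ−1)/(1+ψ(Kᵢ−1)) = 0.
Binary case is linear: z₁(K₁−1)(1+ψ(K₂−1)) + z₂(K₂−1)(1+ψ(K₁−1)) = 0
⇒ ψ = [z₁(K₁−1)+z₂(K₂−1)] / [−(K₁−1)(K₂−1)] = 0.6924/1.0533 = 0.657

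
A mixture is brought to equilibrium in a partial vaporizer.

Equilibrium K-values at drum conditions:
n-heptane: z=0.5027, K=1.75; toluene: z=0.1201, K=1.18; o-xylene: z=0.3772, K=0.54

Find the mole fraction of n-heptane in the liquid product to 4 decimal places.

x_n-heptane = 0.3241

Newton–Raphson from β = 0.5:
  β = 0.5000: g = 0.06869, g' = -0.2875 → β = 0.7390
  β = 0.7390: g = -0.00121, g' = -0.3033 → β = 0.7350
Converged at β = 0.7350.
Compositions from xᵢ = zᵢ/(1+β(Kᵢ−1)), yᵢ = Kᵢxᵢ:
  n-heptane: x = 0.3241, y = 0.5671
  toluene: x = 0.1061, y = 0.1252
  o-xylene: x = 0.5699, y = 0.3077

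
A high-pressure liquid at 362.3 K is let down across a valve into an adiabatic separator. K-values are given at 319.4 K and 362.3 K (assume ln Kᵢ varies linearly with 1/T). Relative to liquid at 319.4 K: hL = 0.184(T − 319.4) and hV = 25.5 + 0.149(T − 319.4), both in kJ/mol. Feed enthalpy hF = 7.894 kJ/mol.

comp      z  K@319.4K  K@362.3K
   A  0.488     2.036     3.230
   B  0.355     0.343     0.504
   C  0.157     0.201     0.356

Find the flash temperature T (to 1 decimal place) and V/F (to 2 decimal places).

Adiabatic flash: solve Rachford–Rice at each trial T, then check hF = ψ·hV(T) + (1−ψ)·hL(T).
  T = 319.4 K: K = (2.036, 0.343, 0.201), RR gives ψ = 0.201, H_out = 5.135 kJ/mol
  T = 362.3 K: K = (3.230, 0.504, 0.356), RR gives ψ = 0.663, H_out = 23.813 kJ/mol
  T = 340.9 K: K = (2.603, 0.421, 0.273), RR gives ψ = 0.458, H_out = 15.295 kJ/mol
  T = 330.1 K: K = (2.310, 0.381, 0.235), RR gives ψ = 0.342, H_out = 10.567 kJ/mol
  T = 324.8 K: K = (2.172, 0.362, 0.218), RR gives ψ = 0.277, H_out = 8.004 kJ/mol
  T = 322.1 K: K = (2.104, 0.352, 0.209), RR gives ψ = 0.241, H_out = 6.608 kJ/mol
  T = 323.5 K: K = (2.139, 0.357, 0.214), RR gives ψ = 0.260, H_out = 7.341 kJ/mol
Linear interpolation between T = 323.5 (H_out = 7.341) and T = 324.8 (H_out = 8.004) on hF = 7.894 gives T ≈ 324.6 K, at which ψ = 0.27.

T = 324.6 K, V/F = 0.27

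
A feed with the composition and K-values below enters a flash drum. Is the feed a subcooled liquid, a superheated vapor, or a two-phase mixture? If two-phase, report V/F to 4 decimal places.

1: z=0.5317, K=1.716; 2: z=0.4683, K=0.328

ΣzᵢKᵢ = 1.0660; Σzᵢ/Kᵢ = 1.7376.
Both exceed 1, so a two-phase solution exists.
Let ψ = V/F and solve Σ zᵢ(Kᵢ−1)/(1+ψ(Kᵢ−1)) = 0.
Newton–Raphson from ψ = 0.65:
  ψ = 0.6500: g = -0.29898, g' = -0.7936 → ψ = 0.2733
  ψ = 0.2733: g = -0.06710, g' = -0.5080 → ψ = 0.1412
  ψ = 0.1412: g = -0.00195, g' = -0.4830 → ψ = 0.1372
Converged at ψ = 0.1372.

two-phase, V/F = 0.1372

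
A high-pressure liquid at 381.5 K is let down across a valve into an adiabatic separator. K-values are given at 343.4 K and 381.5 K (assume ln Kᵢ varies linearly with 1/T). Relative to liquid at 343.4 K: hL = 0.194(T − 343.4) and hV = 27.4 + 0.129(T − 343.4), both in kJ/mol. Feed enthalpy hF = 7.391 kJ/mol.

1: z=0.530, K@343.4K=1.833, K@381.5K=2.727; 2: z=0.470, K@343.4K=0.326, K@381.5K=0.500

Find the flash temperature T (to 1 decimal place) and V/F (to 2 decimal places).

Adiabatic flash: solve Rachford–Rice at each trial T, then check hF = ψ·hV(T) + (1−ψ)·hL(T).
  T = 343.4 K: K = (1.833, 0.326), RR gives ψ = 0.222, H_out = 6.086 kJ/mol
  T = 381.5 K: K = (2.727, 0.500), RR gives ψ = 0.788, H_out = 27.027 kJ/mol
  T = 362.4 K: K = (2.258, 0.408), RR gives ψ = 0.522, H_out = 17.338 kJ/mol
  T = 352.9 K: K = (2.040, 0.366), RR gives ψ = 0.384, H_out = 12.125 kJ/mol
  T = 348.1 K: K = (1.934, 0.345), RR gives ψ = 0.307, H_out = 9.217 kJ/mol
  T = 345.8 K: K = (1.884, 0.336), RR gives ψ = 0.267, H_out = 7.726 kJ/mol
Linear interpolation between T = 343.4 (H_out = 6.086) and T = 345.8 (H_out = 7.726) on hF = 7.391 gives T ≈ 345.3 K, at which ψ = 0.26.

T = 345.3 K, V/F = 0.26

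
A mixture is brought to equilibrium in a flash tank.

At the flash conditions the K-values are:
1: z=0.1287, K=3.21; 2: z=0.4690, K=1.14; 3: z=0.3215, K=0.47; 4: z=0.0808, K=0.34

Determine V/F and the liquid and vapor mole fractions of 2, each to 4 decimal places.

Iterate (Newton) starting at V/F = 0.67:
  V/F = 0.6700: g = -0.18514, g' = -0.4401 → V/F = 0.2493
  V/F = 0.2493: g = -0.01334, g' = -0.4402 → V/F = 0.2190
  V/F = 0.2190: g = 0.00026, g' = -0.4578 → V/F = 0.2196
Converged at V/F = 0.2196.
Compositions from xᵢ = zᵢ/(1+V/F(Kᵢ−1)), yᵢ = Kᵢxᵢ:
  1: x = 0.0867, y = 0.2782
  2: x = 0.4550, y = 0.5187
  3: x = 0.3638, y = 0.1710
  4: x = 0.0945, y = 0.0321

V/F = 0.2196, x_2 = 0.4550, y_2 = 0.5187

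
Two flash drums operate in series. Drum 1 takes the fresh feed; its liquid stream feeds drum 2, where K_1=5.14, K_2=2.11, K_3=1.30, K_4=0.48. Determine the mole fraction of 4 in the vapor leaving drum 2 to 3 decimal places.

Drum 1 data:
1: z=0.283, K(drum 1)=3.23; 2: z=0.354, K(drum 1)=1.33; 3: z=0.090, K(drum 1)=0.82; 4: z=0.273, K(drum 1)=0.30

y_4 (drum 2) = 0.337

Drum 1:
Rachford–Rice: g(ψ₁) = Σ zᵢ(Kᵢ−1)/(1+ψ₁(Kᵢ−1)) = 0.
Check two-phase: ΣzᵢKᵢ = 1.541 > 1 and Σzᵢ/Kᵢ = 1.374 > 1, so g(0) = 0.541 > 0 and g(1) = -0.374 < 0.
Newton iteration, ψ₁⁰ = 0.5:
  ψ₁ = 0.500: g = 0.0869, g' = -0.663 → ψ₁ = 0.631
  ψ₁ = 0.631: g = -0.0017, g' = -0.702 → ψ₁ = 0.629
Converged at ψ₁ = 0.629.
Drum-1 compositions:
  1: x = 0.118, y = 0.381
  2: x = 0.293, y = 0.390
  3: x = 0.101, y = 0.083
  4: x = 0.488, y = 0.146
Drum-2 feed = drum-1 liquid: z₂ = (0.1178, 0.2932, 0.1015, 0.4875).
Drum 2:
Rachford–Rice: g(ψ₂) = Σ zᵢ(Kᵢ−1)/(1+ψ₂(Kᵢ−1)) = 0.
Check two-phase: ΣzᵢKᵢ = 1.590 > 1 and Σzᵢ/Kᵢ = 1.256 > 1, so g(0) = 0.590 > 0 and g(1) = -0.256 < 0.
Newton iteration, ψ₂⁰ = 0.64:
  ψ₂ = 0.640: g = -0.0305, g' = -0.578 → ψ₂ = 0.587
Converged at ψ₂ = 0.587.
  1: x = 0.034, y = 0.176
  2: x = 0.177, y = 0.374
  3: x = 0.086, y = 0.112
  4: x = 0.702, y = 0.337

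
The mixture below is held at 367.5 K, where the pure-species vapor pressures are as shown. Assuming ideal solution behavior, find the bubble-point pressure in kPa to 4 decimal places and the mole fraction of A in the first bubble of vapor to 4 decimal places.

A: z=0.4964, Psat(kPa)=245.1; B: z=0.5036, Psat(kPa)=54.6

At the bubble point ψ → 0, so ΣzᵢKᵢ = 1 with Kᵢ = Pᵢˢᵃᵗ/P ⇒ P = ΣzᵢPᵢˢᵃᵗ.
P = 0.4964·245.1 + 0.5036·54.6 = 149.1642 kPa
yᵢ = zᵢPᵢˢᵃᵗ/P ⇒ y_A = 0.4964·245.1/149.1642 = 0.8157

Pbub = 149.1642 kPa, y_A = 0.8157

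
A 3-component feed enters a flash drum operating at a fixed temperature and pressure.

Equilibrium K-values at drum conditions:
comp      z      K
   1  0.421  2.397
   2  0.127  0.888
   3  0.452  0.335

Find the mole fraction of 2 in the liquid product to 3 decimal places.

x_2 = 0.132

Iterate (Newton) starting at V/F = 0.5:
  V/F = 0.500: g = -0.1191, g' = -0.735 → V/F = 0.338
  V/F = 0.338: g = -0.0030, g' = -0.713 → V/F = 0.334
Converged at V/F = 0.334.
Compositions from xᵢ = zᵢ/(1+V/F(Kᵢ−1)), yᵢ = Kᵢxᵢ:
  1: x = 0.287, y = 0.688
  2: x = 0.132, y = 0.117
  3: x = 0.581, y = 0.195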